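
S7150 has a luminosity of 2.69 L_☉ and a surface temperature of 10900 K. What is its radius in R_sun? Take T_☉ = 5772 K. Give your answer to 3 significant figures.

0.460 R_sun

R/R_☉ = √(L/L_☉) / (T/T_☉)² = √(2.69) / (1.888)²
       = 1.640 / 3.566 = 0.4599.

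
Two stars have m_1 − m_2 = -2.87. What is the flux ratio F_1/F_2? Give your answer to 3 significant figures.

14.1

F_1/F_2 = 10^(−(m_1 − m_2)/2.5) = 10^(2.87/2.5) = 10^1.148 = 14.06.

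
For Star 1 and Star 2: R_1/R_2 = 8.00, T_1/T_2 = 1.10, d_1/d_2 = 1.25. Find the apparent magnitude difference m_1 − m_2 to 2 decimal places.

L_1/L_2 = (8.00)²(1.10)⁴ = 93.70.
F_1/F_2 = (L_1/L_2)/(d_1/d_2)² = 93.70/1.562 = 59.97.
m_1 − m_2 = −2.5 log₁₀(59.97) = -4.44.

-4.44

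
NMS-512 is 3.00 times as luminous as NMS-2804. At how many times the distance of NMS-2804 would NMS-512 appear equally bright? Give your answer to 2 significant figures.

1.7

Equal flux requires L_NMS-512/d_NMS-512² = L_NMS-2804/d_NMS-2804², so d_NMS-512/d_NMS-2804 = √(L_NMS-512/L_NMS-2804)
= √(3.00) = 1.732.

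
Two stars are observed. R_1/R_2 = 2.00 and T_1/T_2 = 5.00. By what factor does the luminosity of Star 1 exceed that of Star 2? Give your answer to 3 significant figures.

2.50×10^3

From the Stefan–Boltzmann law, L ∝ R²T⁴, so
L_1/L_2 = (R_1/R_2)² (T_1/T_2)⁴ = (2.00)² × (5.00)⁴ = 4.000 × 625.0 = 2500.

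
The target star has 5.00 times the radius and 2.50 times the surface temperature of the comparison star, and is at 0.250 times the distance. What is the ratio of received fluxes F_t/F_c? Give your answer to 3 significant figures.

1.56×10^4

L_t/L_c = (R_t/R_c)²(T_t/T_c)⁴ = (5.00)² × (2.50)⁴ = 976.6.
F_t/F_c = (L_t/L_c)/(d_t/d_c)² = 976.6 / (0.250)² = 1.562×10^4.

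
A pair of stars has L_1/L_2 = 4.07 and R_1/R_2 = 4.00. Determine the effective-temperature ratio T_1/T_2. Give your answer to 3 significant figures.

0.710

L ∝ R²T⁴ gives T ∝ (L/R²)^(1/4), so
T_1/T_2 = (4.07 / 4.00²)^(1/4) = (0.2544)^(1/4) = 0.7102.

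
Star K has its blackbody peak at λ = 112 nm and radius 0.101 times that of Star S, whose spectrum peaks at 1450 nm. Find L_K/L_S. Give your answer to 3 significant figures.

Wien's law gives T ∝ 1/λ_max, so T_K/T_S = λ_S/λ_K = 1450/112 = 12.95.
Then L ∝ R²T⁴ gives L_K/L_S = (0.101)² × (12.95)⁴ = 0.01020 × 2.809×10^4 = 286.6.

287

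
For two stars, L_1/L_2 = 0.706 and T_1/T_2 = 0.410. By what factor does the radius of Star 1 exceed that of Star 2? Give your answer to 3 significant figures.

L ∝ R²T⁴ gives R ∝ √L / T², so
R_1/R_2 = √(0.706) / (0.410)² = 0.8402 / 0.1681 = 4.998.

5.00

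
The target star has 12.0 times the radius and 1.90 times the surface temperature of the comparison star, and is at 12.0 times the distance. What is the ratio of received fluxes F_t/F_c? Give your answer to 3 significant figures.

L_t/L_c = (R_t/R_c)²(T_t/T_c)⁴ = (12.0)² × (1.90)⁴ = 1877.
F_t/F_c = (L_t/L_c)/(d_t/d_c)² = 1877 / (12.0)² = 13.03.

13.0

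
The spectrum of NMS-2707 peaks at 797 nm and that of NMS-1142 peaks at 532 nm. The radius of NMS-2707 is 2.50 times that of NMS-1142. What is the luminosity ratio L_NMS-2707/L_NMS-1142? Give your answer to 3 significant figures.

Wien's law gives T ∝ 1/λ_max, so T_NMS-2707/T_NMS-1142 = λ_NMS-1142/λ_NMS-2707 = 532/797 = 0.6675.
Then L ∝ R²T⁴ gives L_NMS-2707/L_NMS-1142 = (2.50)² × (0.6675)⁴ = 6.250 × 0.1985 = 1.241.

1.24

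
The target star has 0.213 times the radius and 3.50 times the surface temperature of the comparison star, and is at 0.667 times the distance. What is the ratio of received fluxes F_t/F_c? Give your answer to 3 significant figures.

L_t/L_c = (R_t/R_c)²(T_t/T_c)⁴ = (0.213)² × (3.50)⁴ = 6.808.
F_t/F_c = (L_t/L_c)/(d_t/d_c)² = 6.808 / (0.667)² = 15.30.

15.3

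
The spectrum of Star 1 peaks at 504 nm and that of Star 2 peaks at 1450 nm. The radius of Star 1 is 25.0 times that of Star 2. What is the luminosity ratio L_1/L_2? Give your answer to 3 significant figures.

Wien's law gives T ∝ 1/λ_max, so T_1/T_2 = λ_2/λ_1 = 1450/504 = 2.877.
Then L ∝ R²T⁴ gives L_1/L_2 = (25.0)² × (2.877)⁴ = 625.0 × 68.51 = 4.282×10^4.

4.28×10^4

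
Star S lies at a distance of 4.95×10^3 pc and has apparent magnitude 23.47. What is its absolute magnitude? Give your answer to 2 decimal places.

10.00

M = m − 5 log₁₀(d/10 pc) = 23.47 − 5 log₁₀(4.95×10^3/10)
  = 23.47 − 5 × 2.695 = 23.47 − 13.47 = 10.00.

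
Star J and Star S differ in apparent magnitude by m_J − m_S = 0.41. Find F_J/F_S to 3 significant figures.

0.685

F_J/F_S = 10^(−(m_J − m_S)/2.5) = 10^(-0.41/2.5) = 10^-0.164 = 0.6855.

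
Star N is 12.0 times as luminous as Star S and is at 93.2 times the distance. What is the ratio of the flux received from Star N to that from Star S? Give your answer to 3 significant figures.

F = L/(4πd²), so F_N/F_S = (L_N/L_S) / (d_N/d_S)²
= 12.0 / (93.2)² = 12.0 / 8686 = 0.001381.

0.00138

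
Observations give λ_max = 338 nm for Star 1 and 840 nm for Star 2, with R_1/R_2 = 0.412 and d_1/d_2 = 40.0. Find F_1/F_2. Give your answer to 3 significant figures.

0.00405

Wien's law: T_1/T_2 = λ_2/λ_1 = 840/338 = 2.485.
L_1/L_2 = (R_1/R_2)²(T_1/T_2)⁴ = (0.412)²(2.485)⁴ = 6.475.
F_1/F_2 = (L_1/L_2)/(d_1/d_2)² = 6.475/(40.0)² = 0.004047.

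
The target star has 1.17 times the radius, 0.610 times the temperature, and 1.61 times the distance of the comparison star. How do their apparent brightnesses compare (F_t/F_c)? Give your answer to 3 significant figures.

L_t/L_c = (R_t/R_c)²(T_t/T_c)⁴ = (1.17)² × (0.610)⁴ = 0.1895.
F_t/F_c = (L_t/L_c)/(d_t/d_c)² = 0.1895 / (1.61)² = 0.07312.

0.0731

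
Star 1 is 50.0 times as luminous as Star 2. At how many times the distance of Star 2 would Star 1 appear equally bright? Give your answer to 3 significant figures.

7.07

Equal flux requires L_1/d_1² = L_2/d_2², so d_1/d_2 = √(L_1/L_2)
= √(50.0) = 7.071.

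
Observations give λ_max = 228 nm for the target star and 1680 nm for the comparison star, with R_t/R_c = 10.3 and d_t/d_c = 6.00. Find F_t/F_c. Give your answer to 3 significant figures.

Wien's law: T_t/T_c = λ_c/λ_t = 1680/228 = 7.368.
L_t/L_c = (R_t/R_c)²(T_t/T_c)⁴ = (10.3)²(7.368)⁴ = 3.127×10^5.
F_t/F_c = (L_t/L_c)/(d_t/d_c)² = 3.127×10^5/(6.00)² = 8687.

8.69×10^3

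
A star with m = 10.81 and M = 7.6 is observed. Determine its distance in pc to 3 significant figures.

43.9 pc

m − M = 5 log₁₀(d/10 pc)
10.81 − (7.6) = 3.21 = 5 log₁₀(d/10)
d = 10 × 10^(3.21/5) = 10 × 10^0.642 = 43.85 pc.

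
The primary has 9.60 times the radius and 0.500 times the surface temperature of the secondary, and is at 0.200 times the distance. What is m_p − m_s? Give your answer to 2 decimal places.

L_p/L_s = (9.60)²(0.500)⁴ = 5.760.
F_p/F_s = (L_p/L_s)/(d_p/d_s)² = 5.760/0.04000 = 144.0.
m_p − m_s = −2.5 log₁₀(144.0) = -5.40.

-5.40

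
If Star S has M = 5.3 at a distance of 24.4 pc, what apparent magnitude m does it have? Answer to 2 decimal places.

m = M + 5 log₁₀(d/10 pc) = 5.3 + 5 log₁₀(24.4/10)
  = 5.3 + 5 × 0.387 = 5.3 + 1.94 = 7.24.

7.24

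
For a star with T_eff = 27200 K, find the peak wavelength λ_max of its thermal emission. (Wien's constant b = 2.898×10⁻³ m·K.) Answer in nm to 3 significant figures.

107 nm

λ_max = b/T = 2.898×10⁻³ / 27200 = 1.07×10^-7 m = 106.5 nm.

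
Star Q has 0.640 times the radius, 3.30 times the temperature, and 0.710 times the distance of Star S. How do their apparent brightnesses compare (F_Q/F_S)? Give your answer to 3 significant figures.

96.4

L_Q/L_S = (R_Q/R_S)²(T_Q/T_S)⁴ = (0.640)² × (3.30)⁴ = 48.58.
F_Q/F_S = (L_Q/L_S)/(d_Q/d_S)² = 48.58 / (0.710)² = 96.36.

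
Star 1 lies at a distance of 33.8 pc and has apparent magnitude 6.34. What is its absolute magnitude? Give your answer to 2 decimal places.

3.70

M = m − 5 log₁₀(d/10 pc) = 6.34 − 5 log₁₀(33.8/10)
  = 6.34 − 5 × 0.529 = 6.34 − 2.64 = 3.70.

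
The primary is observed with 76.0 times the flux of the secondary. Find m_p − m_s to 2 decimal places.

-4.70

m_p − m_s = −2.5 log₁₀(F_p/F_s) = −2.5 log₁₀(76.0) = −2.5 × (1.881) = -4.702.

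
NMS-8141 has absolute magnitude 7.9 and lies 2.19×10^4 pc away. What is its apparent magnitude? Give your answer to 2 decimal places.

m = M + 5 log₁₀(d/10 pc) = 7.9 + 5 log₁₀(2.19×10^4/10)
  = 7.9 + 5 × 3.340 = 7.9 + 16.70 = 24.60.

24.60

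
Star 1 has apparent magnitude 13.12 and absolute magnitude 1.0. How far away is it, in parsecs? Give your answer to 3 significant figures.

m − M = 5 log₁₀(d/10 pc)
13.12 − (1.0) = 12.12 = 5 log₁₀(d/10)
d = 10 × 10^(12.12/5) = 10 × 10^2.424 = 2655 pc.

2.65×10^3 pc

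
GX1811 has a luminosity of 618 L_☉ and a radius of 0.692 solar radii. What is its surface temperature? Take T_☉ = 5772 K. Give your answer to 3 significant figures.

3.46×10^4 K

T/T_☉ = (L/L_☉)^(1/4) / (R/R_☉)^(1/2)
T = 5772 × (618)^(1/4) / √(0.692) = 5772 × 4.986 / 0.8319 = 3.460×10^4 K.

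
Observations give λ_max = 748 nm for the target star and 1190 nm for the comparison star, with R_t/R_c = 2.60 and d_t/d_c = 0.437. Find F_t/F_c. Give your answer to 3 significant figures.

Wien's law: T_t/T_c = λ_c/λ_t = 1190/748 = 1.591.
L_t/L_c = (R_t/R_c)²(T_t/T_c)⁴ = (2.60)²(1.591)⁴ = 43.30.
F_t/F_c = (L_t/L_c)/(d_t/d_c)² = 43.30/(0.437)² = 226.8.

227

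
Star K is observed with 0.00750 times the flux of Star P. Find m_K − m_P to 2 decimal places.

5.31

m_K − m_P = −2.5 log₁₀(F_K/F_P) = −2.5 log₁₀(0.00750) = −2.5 × (-2.125) = 5.312.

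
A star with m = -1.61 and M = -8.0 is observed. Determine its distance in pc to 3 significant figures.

m − M = 5 log₁₀(d/10 pc)
-1.61 − (-8.0) = 6.39 = 5 log₁₀(d/10)
d = 10 × 10^(6.39/5) = 10 × 10^1.278 = 189.7 pc.

190 pc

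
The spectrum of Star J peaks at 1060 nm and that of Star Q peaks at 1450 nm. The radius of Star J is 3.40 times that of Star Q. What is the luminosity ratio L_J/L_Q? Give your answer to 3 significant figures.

Wien's law gives T ∝ 1/λ_max, so T_J/T_Q = λ_Q/λ_J = 1450/1060 = 1.368.
Then L ∝ R²T⁴ gives L_J/L_Q = (3.40)² × (1.368)⁴ = 11.56 × 3.501 = 40.48.

40.5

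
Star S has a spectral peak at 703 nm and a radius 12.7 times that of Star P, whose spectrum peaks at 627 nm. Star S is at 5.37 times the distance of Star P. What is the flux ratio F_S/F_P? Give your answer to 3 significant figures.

Wien's law: T_S/T_P = λ_P/λ_S = 627/703 = 0.8919.
L_S/L_P = (R_S/R_P)²(T_S/T_P)⁴ = (12.7)²(0.8919)⁴ = 102.1.
F_S/F_P = (L_S/L_P)/(d_S/d_P)² = 102.1/(5.37)² = 3.539.

3.54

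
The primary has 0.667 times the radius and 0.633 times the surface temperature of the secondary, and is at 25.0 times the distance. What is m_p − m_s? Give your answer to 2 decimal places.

L_p/L_s = (0.667)²(0.633)⁴ = 0.07143.
F_p/F_s = (L_p/L_s)/(d_p/d_s)² = 0.07143/625.0 = 1.143×10^-4.
m_p − m_s = −2.5 log₁₀(1.143×10^-4) = 9.86.

9.86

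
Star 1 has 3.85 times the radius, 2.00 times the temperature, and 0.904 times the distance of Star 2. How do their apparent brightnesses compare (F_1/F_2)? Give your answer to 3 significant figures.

290

L_1/L_2 = (R_1/R_2)²(T_1/T_2)⁴ = (3.85)² × (2.00)⁴ = 237.2.
F_1/F_2 = (L_1/L_2)/(d_1/d_2)² = 237.2 / (0.904)² = 290.2.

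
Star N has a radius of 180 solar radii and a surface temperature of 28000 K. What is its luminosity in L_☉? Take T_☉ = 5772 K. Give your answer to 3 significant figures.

1.79×10^7 L_☉

L/L_☉ = (R/R_☉)² (T/T_☉)⁴ = (180)² × (28000/5772)⁴
       = 3.240×10^4 × (4.851)⁴ = 3.240×10^4 × 553.8 = 1.794×10^7.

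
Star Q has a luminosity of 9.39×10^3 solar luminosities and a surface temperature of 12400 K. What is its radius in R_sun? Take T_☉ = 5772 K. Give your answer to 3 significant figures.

21.0 R_sun

R/R_☉ = √(L/L_☉) / (T/T_☉)² = √(9.39×10^3) / (2.148)²
       = 96.90 / 4.615 = 21.00.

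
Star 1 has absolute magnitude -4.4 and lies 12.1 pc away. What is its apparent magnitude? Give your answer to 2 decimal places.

m = M + 5 log₁₀(d/10 pc) = -4.4 + 5 log₁₀(12.1/10)
  = -4.4 + 5 × 0.083 = -4.4 + 0.41 = -3.99.

-3.99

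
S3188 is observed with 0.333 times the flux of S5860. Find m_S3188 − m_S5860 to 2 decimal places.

m_S3188 − m_S5860 = −2.5 log₁₀(F_S3188/F_S5860) = −2.5 log₁₀(0.333) = −2.5 × (-0.478) = 1.194.

1.19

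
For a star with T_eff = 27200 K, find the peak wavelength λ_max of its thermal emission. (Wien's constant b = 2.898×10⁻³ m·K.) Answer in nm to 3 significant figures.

107 nm

λ_max = b/T = 2.898×10⁻³ / 27200 = 1.07×10^-7 m = 106.5 nm.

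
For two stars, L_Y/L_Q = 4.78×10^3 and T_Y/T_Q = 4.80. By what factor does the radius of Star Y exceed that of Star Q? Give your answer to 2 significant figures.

L ∝ R²T⁴ gives R ∝ √L / T², so
R_Y/R_Q = √(4.78×10^3) / (4.80)² = 69.14 / 23.04 = 3.001.

3.0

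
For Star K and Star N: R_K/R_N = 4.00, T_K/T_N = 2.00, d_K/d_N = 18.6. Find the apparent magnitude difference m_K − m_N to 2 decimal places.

0.33

L_K/L_N = (4.00)²(2.00)⁴ = 256.0.
F_K/F_N = (L_K/L_N)/(d_K/d_N)² = 256.0/346.0 = 0.7400.
m_K − m_N = −2.5 log₁₀(0.7400) = 0.33.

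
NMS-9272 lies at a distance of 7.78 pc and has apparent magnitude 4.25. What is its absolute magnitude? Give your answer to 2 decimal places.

M = m − 5 log₁₀(d/10 pc) = 4.25 − 5 log₁₀(7.78/10)
  = 4.25 − 5 × -0.109 = 4.25 − -0.55 = 4.80.

4.80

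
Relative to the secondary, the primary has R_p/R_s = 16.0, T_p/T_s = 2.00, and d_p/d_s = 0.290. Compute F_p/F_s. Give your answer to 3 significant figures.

4.87×10^4

L_p/L_s = (R_p/R_s)²(T_p/T_s)⁴ = (16.0)² × (2.00)⁴ = 4096.
F_p/F_s = (L_p/L_s)/(d_p/d_s)² = 4096 / (0.290)² = 4.870×10^4.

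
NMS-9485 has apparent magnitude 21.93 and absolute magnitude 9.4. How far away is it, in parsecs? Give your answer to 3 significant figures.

3.21×10^3 pc

m − M = 5 log₁₀(d/10 pc)
21.93 − (9.4) = 12.53 = 5 log₁₀(d/10)
d = 10 × 10^(12.53/5) = 10 × 10^2.506 = 3206 pc.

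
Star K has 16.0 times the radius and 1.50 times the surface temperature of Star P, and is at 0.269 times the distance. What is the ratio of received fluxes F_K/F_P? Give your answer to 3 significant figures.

L_K/L_P = (R_K/R_P)²(T_K/T_P)⁴ = (16.0)² × (1.50)⁴ = 1296.
F_K/F_P = (L_K/L_P)/(d_K/d_P)² = 1296 / (0.269)² = 1.791×10^4.

1.79×10^4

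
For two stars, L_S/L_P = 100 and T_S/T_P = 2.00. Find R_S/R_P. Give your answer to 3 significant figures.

2.50

L ∝ R²T⁴ gives R ∝ √L / T², so
R_S/R_P = √(100) / (2.00)² = 10.00 / 4.000 = 2.500.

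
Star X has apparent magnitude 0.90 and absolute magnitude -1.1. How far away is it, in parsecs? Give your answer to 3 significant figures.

25.1 pc

m − M = 5 log₁₀(d/10 pc)
0.90 − (-1.1) = 2.00 = 5 log₁₀(d/10)
d = 10 × 10^(2.00/5) = 10 × 10^0.400 = 25.12 pc.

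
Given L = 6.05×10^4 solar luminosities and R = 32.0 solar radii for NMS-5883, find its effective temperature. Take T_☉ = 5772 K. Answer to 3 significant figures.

T/T_☉ = (L/L_☉)^(1/4) / (R/R_☉)^(1/2)
T = 5772 × (6.05×10^4)^(1/4) / √(32.0) = 5772 × 15.68 / 5.657 = 1.600×10^4 K.

1.60×10^4 K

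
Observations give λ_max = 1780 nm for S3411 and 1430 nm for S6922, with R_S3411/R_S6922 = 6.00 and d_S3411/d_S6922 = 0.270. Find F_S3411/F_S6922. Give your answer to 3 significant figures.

206

Wien's law: T_S3411/T_S6922 = λ_S6922/λ_S3411 = 1430/1780 = 0.8034.
L_S3411/L_S6922 = (R_S3411/R_S6922)²(T_S3411/T_S6922)⁴ = (6.00)²(0.8034)⁴ = 15.00.
F_S3411/F_S6922 = (L_S3411/L_S6922)/(d_S3411/d_S6922)² = 15.00/(0.270)² = 205.7.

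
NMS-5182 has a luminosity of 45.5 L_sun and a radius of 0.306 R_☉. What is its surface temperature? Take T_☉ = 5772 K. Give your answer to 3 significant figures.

T/T_☉ = (L/L_☉)^(1/4) / (R/R_☉)^(1/2)
T = 5772 × (45.5)^(1/4) / √(0.306) = 5772 × 2.597 / 0.5532 = 2.710×10^4 K.

2.71×10^4 K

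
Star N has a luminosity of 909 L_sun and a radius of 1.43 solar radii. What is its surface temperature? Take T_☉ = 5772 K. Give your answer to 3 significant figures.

T/T_☉ = (L/L_☉)^(1/4) / (R/R_☉)^(1/2)
T = 5772 × (909)^(1/4) / √(1.43) = 5772 × 5.491 / 1.196 = 2.650×10^4 K.

2.65×10^4 K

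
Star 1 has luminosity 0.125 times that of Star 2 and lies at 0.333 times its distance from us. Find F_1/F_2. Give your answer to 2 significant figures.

1.1

F = L/(4πd²), so F_1/F_2 = (L_1/L_2) / (d_1/d_2)²
= 0.125 / (0.333)² = 0.125 / 0.1109 = 1.127.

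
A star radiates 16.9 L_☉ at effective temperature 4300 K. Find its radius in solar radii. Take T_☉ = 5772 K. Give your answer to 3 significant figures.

R/R_☉ = √(L/L_☉) / (T/T_☉)² = √(16.9) / (0.7450)²
       = 4.111 / 0.5550 = 7.407.

7.41 solar radii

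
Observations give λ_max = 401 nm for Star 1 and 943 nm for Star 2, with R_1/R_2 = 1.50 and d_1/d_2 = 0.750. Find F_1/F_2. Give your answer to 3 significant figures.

Wien's law: T_1/T_2 = λ_2/λ_1 = 943/401 = 2.352.
L_1/L_2 = (R_1/R_2)²(T_1/T_2)⁴ = (1.50)²(2.352)⁴ = 68.81.
F_1/F_2 = (L_1/L_2)/(d_1/d_2)² = 68.81/(0.750)² = 122.3.

122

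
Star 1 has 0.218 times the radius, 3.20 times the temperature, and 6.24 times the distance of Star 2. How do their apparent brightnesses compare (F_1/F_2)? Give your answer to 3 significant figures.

0.128

L_1/L_2 = (R_1/R_2)²(T_1/T_2)⁴ = (0.218)² × (3.20)⁴ = 4.983.
F_1/F_2 = (L_1/L_2)/(d_1/d_2)² = 4.983 / (6.24)² = 0.1280.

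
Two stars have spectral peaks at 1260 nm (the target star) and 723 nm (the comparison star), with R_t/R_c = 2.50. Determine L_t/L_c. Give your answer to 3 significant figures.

0.678

Wien's law gives T ∝ 1/λ_max, so T_t/T_c = λ_c/λ_t = 723/1260 = 0.5738.
Then L ∝ R²T⁴ gives L_t/L_c = (2.50)² × (0.5738)⁴ = 6.250 × 0.1084 = 0.6776.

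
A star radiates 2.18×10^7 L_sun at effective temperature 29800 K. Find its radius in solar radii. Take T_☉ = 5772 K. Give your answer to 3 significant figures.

R/R_☉ = √(L/L_☉) / (T/T_☉)² = √(2.18×10^7) / (5.163)²
       = 4669 / 26.66 = 175.2.

175 solar radii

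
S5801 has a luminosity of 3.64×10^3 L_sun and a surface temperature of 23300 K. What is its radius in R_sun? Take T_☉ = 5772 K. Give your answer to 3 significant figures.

3.70 R_sun

R/R_☉ = √(L/L_☉) / (T/T_☉)² = √(3.64×10^3) / (4.037)²
       = 60.33 / 16.30 = 3.702.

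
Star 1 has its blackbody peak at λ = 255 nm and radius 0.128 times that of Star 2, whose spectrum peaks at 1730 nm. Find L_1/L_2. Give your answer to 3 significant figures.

Wien's law gives T ∝ 1/λ_max, so T_1/T_2 = λ_2/λ_1 = 1730/255 = 6.784.
Then L ∝ R²T⁴ gives L_1/L_2 = (0.128)² × (6.784)⁴ = 0.01638 × 2118 = 34.71.

34.7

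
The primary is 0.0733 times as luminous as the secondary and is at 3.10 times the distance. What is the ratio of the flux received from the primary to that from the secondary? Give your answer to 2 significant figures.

0.0076

F = L/(4πd²), so F_p/F_s = (L_p/L_s) / (d_p/d_s)²
= 0.0733 / (3.10)² = 0.0733 / 9.610 = 0.007627.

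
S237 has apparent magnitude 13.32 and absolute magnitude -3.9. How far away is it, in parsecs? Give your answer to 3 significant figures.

2.78×10^4 pc

m − M = 5 log₁₀(d/10 pc)
13.32 − (-3.9) = 17.22 = 5 log₁₀(d/10)
d = 10 × 10^(17.22/5) = 10 × 10^3.444 = 2.780×10^4 pc.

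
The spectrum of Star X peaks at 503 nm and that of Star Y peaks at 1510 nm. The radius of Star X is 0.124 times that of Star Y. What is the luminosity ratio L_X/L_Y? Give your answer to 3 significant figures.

1.25

Wien's law gives T ∝ 1/λ_max, so T_X/T_Y = λ_Y/λ_X = 1510/503 = 3.002.
Then L ∝ R²T⁴ gives L_X/L_Y = (0.124)² × (3.002)⁴ = 0.01538 × 81.21 = 1.249.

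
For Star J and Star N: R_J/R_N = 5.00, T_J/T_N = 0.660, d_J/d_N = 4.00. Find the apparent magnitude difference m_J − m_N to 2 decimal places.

1.32

L_J/L_N = (5.00)²(0.660)⁴ = 4.744.
F_J/F_N = (L_J/L_N)/(d_J/d_N)² = 4.744/16.00 = 0.2965.
m_J − m_N = −2.5 log₁₀(0.2965) = 1.32.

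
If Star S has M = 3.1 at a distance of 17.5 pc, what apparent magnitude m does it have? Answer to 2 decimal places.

m = M + 5 log₁₀(d/10 pc) = 3.1 + 5 log₁₀(17.5/10)
  = 3.1 + 5 × 0.243 = 3.1 + 1.22 = 4.32.

4.32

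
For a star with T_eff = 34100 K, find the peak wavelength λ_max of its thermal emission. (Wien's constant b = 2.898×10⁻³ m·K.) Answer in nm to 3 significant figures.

85.0 nm

λ_max = b/T = 2.898×10⁻³ / 34100 = 8.50×10^-8 m = 84.99 nm.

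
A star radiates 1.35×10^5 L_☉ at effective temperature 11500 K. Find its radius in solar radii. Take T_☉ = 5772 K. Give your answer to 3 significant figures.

R/R_☉ = √(L/L_☉) / (T/T_☉)² = √(1.35×10^5) / (1.992)²
       = 367.4 / 3.970 = 92.56.

92.6 solar radii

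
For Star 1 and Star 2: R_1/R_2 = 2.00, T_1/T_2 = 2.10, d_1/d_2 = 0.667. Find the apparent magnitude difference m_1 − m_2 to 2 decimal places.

-5.61

L_1/L_2 = (2.00)²(2.10)⁴ = 77.79.
F_1/F_2 = (L_1/L_2)/(d_1/d_2)² = 77.79/0.4449 = 174.9.
m_1 − m_2 = −2.5 log₁₀(174.9) = -5.61.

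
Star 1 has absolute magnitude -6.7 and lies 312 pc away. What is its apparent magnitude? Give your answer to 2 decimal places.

0.77

m = M + 5 log₁₀(d/10 pc) = -6.7 + 5 log₁₀(312/10)
  = -6.7 + 5 × 1.494 = -6.7 + 7.47 = 0.77.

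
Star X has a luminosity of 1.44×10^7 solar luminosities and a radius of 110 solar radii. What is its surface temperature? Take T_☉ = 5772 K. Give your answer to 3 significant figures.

3.39×10^4 K

T/T_☉ = (L/L_☉)^(1/4) / (R/R_☉)^(1/2)
T = 5772 × (1.44×10^7)^(1/4) / √(110) = 5772 × 61.60 / 10.49 = 3.390×10^4 K.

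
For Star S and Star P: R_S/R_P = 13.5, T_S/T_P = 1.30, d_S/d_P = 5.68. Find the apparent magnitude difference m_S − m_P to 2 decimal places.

L_S/L_P = (13.5)²(1.30)⁴ = 520.5.
F_S/F_P = (L_S/L_P)/(d_S/d_P)² = 520.5/32.26 = 16.13.
m_S − m_P = −2.5 log₁₀(16.13) = -3.02.

-3.02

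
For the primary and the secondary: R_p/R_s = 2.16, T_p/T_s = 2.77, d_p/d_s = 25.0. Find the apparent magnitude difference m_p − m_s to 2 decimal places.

0.89

L_p/L_s = (2.16)²(2.77)⁴ = 274.7.
F_p/F_s = (L_p/L_s)/(d_p/d_s)² = 274.7/625.0 = 0.4395.
m_p − m_s = −2.5 log₁₀(0.4395) = 0.89.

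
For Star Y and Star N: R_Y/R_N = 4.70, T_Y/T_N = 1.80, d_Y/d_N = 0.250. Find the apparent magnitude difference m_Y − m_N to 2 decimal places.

-8.92

L_Y/L_N = (4.70)²(1.80)⁴ = 231.9.
F_Y/F_N = (L_Y/L_N)/(d_Y/d_N)² = 231.9/0.06250 = 3710.
m_Y − m_N = −2.5 log₁₀(3710) = -8.92.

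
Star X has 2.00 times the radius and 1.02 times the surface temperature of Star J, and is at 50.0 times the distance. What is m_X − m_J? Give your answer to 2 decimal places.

6.90

L_X/L_J = (2.00)²(1.02)⁴ = 4.330.
F_X/F_J = (L_X/L_J)/(d_X/d_J)² = 4.330/2500 = 0.001732.
m_X − m_J = −2.5 log₁₀(0.001732) = 6.90.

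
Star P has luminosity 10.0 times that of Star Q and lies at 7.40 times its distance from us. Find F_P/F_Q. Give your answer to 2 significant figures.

F = L/(4πd²), so F_P/F_Q = (L_P/L_Q) / (d_P/d_Q)²
= 10.0 / (7.40)² = 10.0 / 54.76 = 0.1826.

0.18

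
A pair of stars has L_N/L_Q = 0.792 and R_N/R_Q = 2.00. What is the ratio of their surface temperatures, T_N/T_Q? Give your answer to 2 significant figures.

0.67

L ∝ R²T⁴ gives T ∝ (L/R²)^(1/4), so
T_N/T_Q = (0.792 / 2.00²)^(1/4) = (0.1980)^(1/4) = 0.6671.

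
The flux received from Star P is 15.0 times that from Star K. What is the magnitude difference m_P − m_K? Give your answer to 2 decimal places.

m_P − m_K = −2.5 log₁₀(F_P/F_K) = −2.5 log₁₀(15.0) = −2.5 × (1.176) = -2.940.

-2.94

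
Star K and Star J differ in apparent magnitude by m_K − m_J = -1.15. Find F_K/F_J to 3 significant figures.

2.88

F_K/F_J = 10^(−(m_K − m_J)/2.5) = 10^(1.15/2.5) = 10^0.460 = 2.884.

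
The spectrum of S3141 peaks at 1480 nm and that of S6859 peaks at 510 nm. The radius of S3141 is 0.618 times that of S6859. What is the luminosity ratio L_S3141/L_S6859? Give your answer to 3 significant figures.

0.00539

Wien's law gives T ∝ 1/λ_max, so T_S3141/T_S6859 = λ_S6859/λ_S3141 = 510/1480 = 0.3446.
Then L ∝ R²T⁴ gives L_S3141/L_S6859 = (0.618)² × (0.3446)⁴ = 0.3819 × 0.01410 = 0.005385.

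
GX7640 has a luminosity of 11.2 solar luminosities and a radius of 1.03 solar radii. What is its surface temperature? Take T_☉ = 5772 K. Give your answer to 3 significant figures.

1.04×10^4 K

T/T_☉ = (L/L_☉)^(1/4) / (R/R_☉)^(1/2)
T = 5772 × (11.2)^(1/4) / √(1.03) = 5772 × 1.829 / 1.015 = 1.040×10^4 K.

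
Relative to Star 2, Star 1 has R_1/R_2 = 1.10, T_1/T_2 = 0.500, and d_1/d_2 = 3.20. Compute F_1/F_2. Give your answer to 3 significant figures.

0.00739

L_1/L_2 = (R_1/R_2)²(T_1/T_2)⁴ = (1.10)² × (0.500)⁴ = 0.07563.
F_1/F_2 = (L_1/L_2)/(d_1/d_2)² = 0.07563 / (3.20)² = 0.007385.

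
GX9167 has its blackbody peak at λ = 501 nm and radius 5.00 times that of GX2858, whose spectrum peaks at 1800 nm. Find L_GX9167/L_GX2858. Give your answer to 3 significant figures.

Wien's law gives T ∝ 1/λ_max, so T_GX9167/T_GX2858 = λ_GX2858/λ_GX9167 = 1800/501 = 3.593.
Then L ∝ R²T⁴ gives L_GX9167/L_GX2858 = (5.00)² × (3.593)⁴ = 25.00 × 166.6 = 4166.

4.17×10^3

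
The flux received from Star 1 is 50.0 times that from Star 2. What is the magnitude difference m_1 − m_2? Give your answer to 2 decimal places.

m_1 − m_2 = −2.5 log₁₀(F_1/F_2) = −2.5 log₁₀(50.0) = −2.5 × (1.699) = -4.247.

-4.25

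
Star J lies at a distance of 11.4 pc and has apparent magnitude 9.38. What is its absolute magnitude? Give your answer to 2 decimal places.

9.10

M = m − 5 log₁₀(d/10 pc) = 9.38 − 5 log₁₀(11.4/10)
  = 9.38 − 5 × 0.057 = 9.38 − 0.28 = 9.10.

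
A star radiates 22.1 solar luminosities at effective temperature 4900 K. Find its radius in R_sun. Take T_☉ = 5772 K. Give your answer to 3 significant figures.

6.52 R_sun

R/R_☉ = √(L/L_☉) / (T/T_☉)² = √(22.1) / (0.8489)²
       = 4.701 / 0.7207 = 6.523.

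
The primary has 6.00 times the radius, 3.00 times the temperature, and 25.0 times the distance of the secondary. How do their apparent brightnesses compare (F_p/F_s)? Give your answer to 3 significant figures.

L_p/L_s = (R_p/R_s)²(T_p/T_s)⁴ = (6.00)² × (3.00)⁴ = 2916.
F_p/F_s = (L_p/L_s)/(d_p/d_s)² = 2916 / (25.0)² = 4.666.

4.67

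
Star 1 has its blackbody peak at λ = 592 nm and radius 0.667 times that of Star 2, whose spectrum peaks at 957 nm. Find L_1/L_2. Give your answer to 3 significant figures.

Wien's law gives T ∝ 1/λ_max, so T_1/T_2 = λ_2/λ_1 = 957/592 = 1.617.
Then L ∝ R²T⁴ gives L_1/L_2 = (0.667)² × (1.617)⁴ = 0.4449 × 6.829 = 3.038.

3.04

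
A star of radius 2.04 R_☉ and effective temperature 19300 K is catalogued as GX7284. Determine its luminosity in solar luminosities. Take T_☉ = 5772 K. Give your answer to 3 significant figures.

L/L_☉ = (R/R_☉)² (T/T_☉)⁴ = (2.04)² × (19300/5772)⁴
       = 4.162 × (3.344)⁴ = 4.162 × 125.0 = 520.2.

520 solar luminosities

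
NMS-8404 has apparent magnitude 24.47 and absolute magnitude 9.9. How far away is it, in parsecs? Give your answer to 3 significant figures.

8.20×10^3 pc

m − M = 5 log₁₀(d/10 pc)
24.47 − (9.9) = 14.57 = 5 log₁₀(d/10)
d = 10 × 10^(14.57/5) = 10 × 10^2.914 = 8204 pc.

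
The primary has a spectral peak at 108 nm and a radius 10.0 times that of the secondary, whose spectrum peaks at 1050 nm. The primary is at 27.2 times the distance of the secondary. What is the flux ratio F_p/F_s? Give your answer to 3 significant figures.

Wien's law: T_p/T_s = λ_s/λ_p = 1050/108 = 9.722.
L_p/L_s = (R_p/R_s)²(T_p/T_s)⁴ = (10.0)²(9.722)⁴ = 8.934×10^5.
F_p/F_s = (L_p/L_s)/(d_p/d_s)² = 8.934×10^5/(27.2)² = 1208.

1.21×10^3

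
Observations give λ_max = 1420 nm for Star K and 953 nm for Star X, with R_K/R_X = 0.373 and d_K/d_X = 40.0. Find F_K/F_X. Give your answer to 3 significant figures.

Wien's law: T_K/T_X = λ_X/λ_K = 953/1420 = 0.6711.
L_K/L_X = (R_K/R_X)²(T_K/T_X)⁴ = (0.373)²(0.6711)⁴ = 0.02823.
F_K/F_X = (L_K/L_X)/(d_K/d_X)² = 0.02823/(40.0)² = 1.764×10^-5.

1.76×10^-5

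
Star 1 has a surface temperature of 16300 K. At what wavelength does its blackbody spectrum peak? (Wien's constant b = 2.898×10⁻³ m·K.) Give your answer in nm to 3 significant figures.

λ_max = b/T = 2.898×10⁻³ / 16300 = 1.78×10^-7 m = 177.8 nm.

178 nm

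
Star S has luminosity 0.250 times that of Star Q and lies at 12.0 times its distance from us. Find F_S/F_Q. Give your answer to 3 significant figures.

0.00174

F = L/(4πd²), so F_S/F_Q = (L_S/L_Q) / (d_S/d_Q)²
= 0.250 / (12.0)² = 0.250 / 144.0 = 0.001736.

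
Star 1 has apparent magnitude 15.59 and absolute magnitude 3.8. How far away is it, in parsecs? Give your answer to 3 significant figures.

2.28×10^3 pc

m − M = 5 log₁₀(d/10 pc)
15.59 − (3.8) = 11.79 = 5 log₁₀(d/10)
d = 10 × 10^(11.79/5) = 10 × 10^2.358 = 2280 pc.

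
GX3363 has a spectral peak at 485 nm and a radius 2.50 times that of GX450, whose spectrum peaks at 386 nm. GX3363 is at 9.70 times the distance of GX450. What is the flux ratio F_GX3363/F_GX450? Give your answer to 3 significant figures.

0.0267

Wien's law: T_GX3363/T_GX450 = λ_GX450/λ_GX3363 = 386/485 = 0.7959.
L_GX3363/L_GX450 = (R_GX3363/R_GX450)²(T_GX3363/T_GX450)⁴ = (2.50)²(0.7959)⁴ = 2.508.
F_GX3363/F_GX450 = (L_GX3363/L_GX450)/(d_GX3363/d_GX450)² = 2.508/(9.70)² = 0.02665.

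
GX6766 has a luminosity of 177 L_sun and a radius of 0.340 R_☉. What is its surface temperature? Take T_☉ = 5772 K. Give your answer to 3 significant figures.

3.61×10^4 K

T/T_☉ = (L/L_☉)^(1/4) / (R/R_☉)^(1/2)
T = 5772 × (177)^(1/4) / √(0.340) = 5772 × 3.647 / 0.5831 = 3.611×10^4 K.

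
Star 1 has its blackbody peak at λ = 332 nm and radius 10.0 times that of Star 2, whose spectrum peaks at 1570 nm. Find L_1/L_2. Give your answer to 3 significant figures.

Wien's law gives T ∝ 1/λ_max, so T_1/T_2 = λ_2/λ_1 = 1570/332 = 4.729.
Then L ∝ R²T⁴ gives L_1/L_2 = (10.0)² × (4.729)⁴ = 100.0 × 500.1 = 5.001×10^4.

5.00×10^4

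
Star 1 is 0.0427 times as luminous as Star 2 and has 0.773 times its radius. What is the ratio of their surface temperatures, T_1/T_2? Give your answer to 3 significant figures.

0.517

L ∝ R²T⁴ gives T ∝ (L/R²)^(1/4), so
T_1/T_2 = (0.0427 / 0.773²)^(1/4) = (0.07146)^(1/4) = 0.5170.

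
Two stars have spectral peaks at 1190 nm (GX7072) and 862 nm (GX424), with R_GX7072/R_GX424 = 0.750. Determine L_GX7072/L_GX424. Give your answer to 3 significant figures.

Wien's law gives T ∝ 1/λ_max, so T_GX7072/T_GX424 = λ_GX424/λ_GX7072 = 862/1190 = 0.7244.
Then L ∝ R²T⁴ gives L_GX7072/L_GX424 = (0.750)² × (0.7244)⁴ = 0.5625 × 0.2753 = 0.1549.

0.155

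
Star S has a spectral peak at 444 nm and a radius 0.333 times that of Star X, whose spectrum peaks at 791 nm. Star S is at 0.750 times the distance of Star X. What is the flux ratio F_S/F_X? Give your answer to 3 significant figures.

1.99

Wien's law: T_S/T_X = λ_X/λ_S = 791/444 = 1.782.
L_S/L_X = (R_S/R_X)²(T_S/T_X)⁴ = (0.333)²(1.782)⁴ = 1.117.
F_S/F_X = (L_S/L_X)/(d_S/d_X)² = 1.117/(0.750)² = 1.986.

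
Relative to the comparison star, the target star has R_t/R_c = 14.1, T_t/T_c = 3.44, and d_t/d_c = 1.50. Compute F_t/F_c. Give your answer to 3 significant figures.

L_t/L_c = (R_t/R_c)²(T_t/T_c)⁴ = (14.1)² × (3.44)⁴ = 2.784×10^4.
F_t/F_c = (L_t/L_c)/(d_t/d_c)² = 2.784×10^4 / (1.50)² = 1.237×10^4.

1.24×10^4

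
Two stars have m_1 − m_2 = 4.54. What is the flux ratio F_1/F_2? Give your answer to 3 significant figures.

0.0153

F_1/F_2 = 10^(−(m_1 − m_2)/2.5) = 10^(-4.54/2.5) = 10^-1.816 = 0.01528.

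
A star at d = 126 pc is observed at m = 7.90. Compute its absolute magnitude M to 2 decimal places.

2.40

M = m − 5 log₁₀(d/10 pc) = 7.90 − 5 log₁₀(126/10)
  = 7.90 − 5 × 1.100 = 7.90 − 5.50 = 2.40.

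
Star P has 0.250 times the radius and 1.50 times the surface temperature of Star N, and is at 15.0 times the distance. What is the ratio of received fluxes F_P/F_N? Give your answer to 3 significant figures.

L_P/L_N = (R_P/R_N)²(T_P/T_N)⁴ = (0.250)² × (1.50)⁴ = 0.3164.
F_P/F_N = (L_P/L_N)/(d_P/d_N)² = 0.3164 / (15.0)² = 0.001406.

0.00141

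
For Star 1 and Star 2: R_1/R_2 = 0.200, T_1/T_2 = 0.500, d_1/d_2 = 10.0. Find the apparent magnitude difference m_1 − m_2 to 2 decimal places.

L_1/L_2 = (0.200)²(0.500)⁴ = 0.002500.
F_1/F_2 = (L_1/L_2)/(d_1/d_2)² = 0.002500/100.0 = 2.500×10^-5.
m_1 − m_2 = −2.5 log₁₀(2.500×10^-5) = 11.51.

11.51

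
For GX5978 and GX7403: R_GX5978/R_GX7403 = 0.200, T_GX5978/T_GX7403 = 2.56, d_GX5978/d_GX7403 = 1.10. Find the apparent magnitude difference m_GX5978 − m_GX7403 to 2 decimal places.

-0.38

L_GX5978/L_GX7403 = (0.200)²(2.56)⁴ = 1.718.
F_GX5978/F_GX7403 = (L_GX5978/L_GX7403)/(d_GX5978/d_GX7403)² = 1.718/1.210 = 1.420.
m_GX5978 − m_GX7403 = −2.5 log₁₀(1.420) = -0.38.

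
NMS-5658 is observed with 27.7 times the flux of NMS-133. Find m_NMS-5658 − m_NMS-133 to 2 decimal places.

m_NMS-5658 − m_NMS-133 = −2.5 log₁₀(F_NMS-5658/F_NMS-133) = −2.5 log₁₀(27.7) = −2.5 × (1.442) = -3.606.

-3.61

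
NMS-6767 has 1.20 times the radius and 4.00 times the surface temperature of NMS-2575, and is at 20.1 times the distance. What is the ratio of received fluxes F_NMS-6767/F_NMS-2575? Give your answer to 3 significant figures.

L_NMS-6767/L_NMS-2575 = (R_NMS-6767/R_NMS-2575)²(T_NMS-6767/T_NMS-2575)⁴ = (1.20)² × (4.00)⁴ = 368.6.
F_NMS-6767/F_NMS-2575 = (L_NMS-6767/L_NMS-2575)/(d_NMS-6767/d_NMS-2575)² = 368.6 / (20.1)² = 0.9125.

0.912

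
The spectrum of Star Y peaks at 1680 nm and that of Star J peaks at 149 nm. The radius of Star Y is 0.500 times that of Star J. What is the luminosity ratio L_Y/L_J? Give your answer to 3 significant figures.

1.55×10^-5

Wien's law gives T ∝ 1/λ_max, so T_Y/T_J = λ_J/λ_Y = 149/1680 = 0.08869.
Then L ∝ R²T⁴ gives L_Y/L_J = (0.500)² × (0.08869)⁴ = 0.2500 × 6.187×10^-5 = 1.547×10^-5.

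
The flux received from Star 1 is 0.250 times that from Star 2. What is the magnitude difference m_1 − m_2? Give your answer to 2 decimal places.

1.51

m_1 − m_2 = −2.5 log₁₀(F_1/F_2) = −2.5 log₁₀(0.250) = −2.5 × (-0.602) = 1.505.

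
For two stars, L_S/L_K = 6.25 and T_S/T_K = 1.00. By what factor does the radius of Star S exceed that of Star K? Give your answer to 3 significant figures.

L ∝ R²T⁴ gives R ∝ √L / T², so
R_S/R_K = √(6.25) / (1.00)² = 2.500 / 1.000 = 2.500.

2.50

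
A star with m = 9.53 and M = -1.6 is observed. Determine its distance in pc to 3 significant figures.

m − M = 5 log₁₀(d/10 pc)
9.53 − (-1.6) = 11.13 = 5 log₁₀(d/10)
d = 10 × 10^(11.13/5) = 10 × 10^2.226 = 1683 pc.

1.68×10^3 pc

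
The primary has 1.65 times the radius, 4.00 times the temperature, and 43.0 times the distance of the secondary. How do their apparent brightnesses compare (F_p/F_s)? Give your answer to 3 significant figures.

0.377

L_p/L_s = (R_p/R_s)²(T_p/T_s)⁴ = (1.65)² × (4.00)⁴ = 697.0.
F_p/F_s = (L_p/L_s)/(d_p/d_s)² = 697.0 / (43.0)² = 0.3769.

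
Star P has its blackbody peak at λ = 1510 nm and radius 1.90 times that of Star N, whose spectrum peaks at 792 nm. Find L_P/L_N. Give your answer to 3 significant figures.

Wien's law gives T ∝ 1/λ_max, so T_P/T_N = λ_N/λ_P = 792/1510 = 0.5245.
Then L ∝ R²T⁴ gives L_P/L_N = (1.90)² × (0.5245)⁴ = 3.610 × 0.07568 = 0.2732.

0.273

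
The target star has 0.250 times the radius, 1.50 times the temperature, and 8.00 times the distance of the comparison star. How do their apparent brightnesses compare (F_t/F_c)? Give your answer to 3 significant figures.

0.00494

L_t/L_c = (R_t/R_c)²(T_t/T_c)⁴ = (0.250)² × (1.50)⁴ = 0.3164.
F_t/F_c = (L_t/L_c)/(d_t/d_c)² = 0.3164 / (8.00)² = 0.004944.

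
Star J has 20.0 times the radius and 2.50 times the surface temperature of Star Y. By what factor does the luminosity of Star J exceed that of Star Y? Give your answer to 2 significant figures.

1.6×10^4

From the Stefan–Boltzmann law, L ∝ R²T⁴, so
L_J/L_Y = (R_J/R_Y)² (T_J/T_Y)⁴ = (20.0)² × (2.50)⁴ = 400.0 × 39.06 = 1.562×10^4.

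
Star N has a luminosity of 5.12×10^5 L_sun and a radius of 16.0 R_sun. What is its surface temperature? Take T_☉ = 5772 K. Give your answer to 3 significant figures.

3.86×10^4 K

T/T_☉ = (L/L_☉)^(1/4) / (R/R_☉)^(1/2)
T = 5772 × (5.12×10^5)^(1/4) / √(16.0) = 5772 × 26.75 / 4.000 = 3.860×10^4 K.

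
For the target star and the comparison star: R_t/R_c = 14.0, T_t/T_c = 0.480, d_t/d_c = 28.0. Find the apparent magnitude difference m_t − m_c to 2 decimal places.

4.69

L_t/L_c = (14.0)²(0.480)⁴ = 10.40.
F_t/F_c = (L_t/L_c)/(d_t/d_c)² = 10.40/784.0 = 0.01327.
m_t − m_c = −2.5 log₁₀(0.01327) = 4.69.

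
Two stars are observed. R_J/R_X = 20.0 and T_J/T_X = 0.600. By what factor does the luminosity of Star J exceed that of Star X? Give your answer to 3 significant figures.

51.8

From the Stefan–Boltzmann law, L ∝ R²T⁴, so
L_J/L_X = (R_J/R_X)² (T_J/T_X)⁴ = (20.0)² × (0.600)⁴ = 400.0 × 0.1296 = 51.84.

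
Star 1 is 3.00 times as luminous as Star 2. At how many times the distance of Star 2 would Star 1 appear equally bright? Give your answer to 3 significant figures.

1.73

Equal flux requires L_1/d_1² = L_2/d_2², so d_1/d_2 = √(L_1/L_2)
= √(3.00) = 1.732.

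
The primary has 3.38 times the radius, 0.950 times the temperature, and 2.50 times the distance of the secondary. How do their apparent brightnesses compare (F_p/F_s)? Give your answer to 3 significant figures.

L_p/L_s = (R_p/R_s)²(T_p/T_s)⁴ = (3.38)² × (0.950)⁴ = 9.305.
F_p/F_s = (L_p/L_s)/(d_p/d_s)² = 9.305 / (2.50)² = 1.489.

1.49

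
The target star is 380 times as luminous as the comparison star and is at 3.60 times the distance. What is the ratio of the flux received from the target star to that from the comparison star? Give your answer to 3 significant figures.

29.3

F = L/(4πd²), so F_t/F_c = (L_t/L_c) / (d_t/d_c)²
= 380 / (3.60)² = 380 / 12.96 = 29.32.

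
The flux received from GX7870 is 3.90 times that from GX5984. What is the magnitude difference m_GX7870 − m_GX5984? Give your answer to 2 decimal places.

m_GX7870 − m_GX5984 = −2.5 log₁₀(F_GX7870/F_GX5984) = −2.5 log₁₀(3.90) = −2.5 × (0.591) = -1.478.

-1.48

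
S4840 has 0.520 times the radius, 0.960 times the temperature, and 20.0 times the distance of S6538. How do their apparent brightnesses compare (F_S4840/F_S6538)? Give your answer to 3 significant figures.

L_S4840/L_S6538 = (R_S4840/R_S6538)²(T_S4840/T_S6538)⁴ = (0.520)² × (0.960)⁴ = 0.2297.
F_S4840/F_S6538 = (L_S4840/L_S6538)/(d_S4840/d_S6538)² = 0.2297 / (20.0)² = 5.742×10^-4.

5.74×10^-4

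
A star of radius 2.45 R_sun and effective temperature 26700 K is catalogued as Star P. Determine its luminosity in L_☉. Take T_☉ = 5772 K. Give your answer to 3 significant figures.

L/L_☉ = (R/R_☉)² (T/T_☉)⁴ = (2.45)² × (26700/5772)⁴
       = 6.003 × (4.626)⁴ = 6.003 × 457.9 = 2748.

2.75×10^3 L_☉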